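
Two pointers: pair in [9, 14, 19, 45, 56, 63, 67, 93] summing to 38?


lo=0(9)+hi=7(93)=102
lo=0(9)+hi=6(67)=76
lo=0(9)+hi=5(63)=72
lo=0(9)+hi=4(56)=65
lo=0(9)+hi=3(45)=54
lo=0(9)+hi=2(19)=28
lo=1(14)+hi=2(19)=33

No pair found


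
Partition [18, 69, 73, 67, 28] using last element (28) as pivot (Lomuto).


Pivot: 28
  18 <= 28: advance i (no swap)
Place pivot at 1: [18, 28, 73, 67, 69]

Partitioned: [18, 28, 73, 67, 69]


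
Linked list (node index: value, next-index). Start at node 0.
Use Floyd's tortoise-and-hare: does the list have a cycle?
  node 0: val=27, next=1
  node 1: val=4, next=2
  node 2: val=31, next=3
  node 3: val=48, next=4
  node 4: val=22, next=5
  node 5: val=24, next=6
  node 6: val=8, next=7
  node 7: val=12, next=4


Floyd's tortoise (slow, +1) and hare (fast, +2):
  init: slow=0, fast=0
  step 1: slow=1, fast=2
  step 2: slow=2, fast=4
  step 3: slow=3, fast=6
  step 4: slow=4, fast=4
  slow == fast at node 4: cycle detected

Cycle: yes


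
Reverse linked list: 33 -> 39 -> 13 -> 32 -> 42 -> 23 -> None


Step 1: curr=33, set curr.next=prev(None) | reversed so far: 33
Step 2: curr=39, set curr.next=prev(33) | reversed so far: 39 -> 33
Step 3: curr=13, set curr.next=prev(39) | reversed so far: 13 -> 39 -> 33
Step 4: curr=32, set curr.next=prev(13) | reversed so far: 32 -> 13 -> 39 -> 33
Step 5: curr=42, set curr.next=prev(32) | reversed so far: 42 -> 32 -> 13 -> 39 -> 33
Step 6: curr=23, set curr.next=prev(42) | reversed so far: 23 -> 42 -> 32 -> 13 -> 39 -> 33

23 -> 42 -> 32 -> 13 -> 39 -> 33 -> None


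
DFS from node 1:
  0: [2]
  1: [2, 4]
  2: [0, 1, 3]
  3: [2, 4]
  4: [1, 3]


Visit 1, push [4, 2]
Visit 2, push [3, 0]
Visit 0, push []
Visit 3, push [4]
Visit 4, push []

DFS order: [1, 2, 0, 3, 4]


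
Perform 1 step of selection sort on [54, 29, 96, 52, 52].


Initial: [54, 29, 96, 52, 52]
Step 1: min=29 at 1
  Swap: [29, 54, 96, 52, 52]

After 1 step: [29, 54, 96, 52, 52]


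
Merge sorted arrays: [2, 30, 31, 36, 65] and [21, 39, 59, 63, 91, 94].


Take 2 from A
Take 21 from B
Take 30 from A
Take 31 from A
Take 36 from A
Take 39 from B
Take 59 from B
Take 63 from B
Take 65 from A

Merged: [2, 21, 30, 31, 36, 39, 59, 63, 65, 91, 94]


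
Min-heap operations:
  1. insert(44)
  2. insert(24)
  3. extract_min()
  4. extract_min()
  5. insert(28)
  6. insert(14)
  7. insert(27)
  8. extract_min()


insert(44) -> [44]
insert(24) -> [24, 44]
extract_min()->24, [44]
extract_min()->44, []
insert(28) -> [28]
insert(14) -> [14, 28]
insert(27) -> [14, 28, 27]
extract_min()->14, [27, 28]

Final heap: [27, 28]


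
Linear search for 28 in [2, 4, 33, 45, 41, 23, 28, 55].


i=0: 2!=28
i=1: 4!=28
i=2: 33!=28
i=3: 45!=28
i=4: 41!=28
i=5: 23!=28
i=6: 28==28 found!

Found at 6, 7 comps


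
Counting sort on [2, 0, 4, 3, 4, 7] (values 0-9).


Input: [2, 0, 4, 3, 4, 7]
Counts: [1, 0, 1, 1, 2, 0, 0, 1, 0, 0]

Sorted: [0, 2, 3, 4, 4, 7]


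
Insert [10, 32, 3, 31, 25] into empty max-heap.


Insert 10: [10]
Insert 32: [32, 10]
Insert 3: [32, 10, 3]
Insert 31: [32, 31, 3, 10]
Insert 25: [32, 31, 3, 10, 25]

Final heap: [32, 31, 3, 10, 25]


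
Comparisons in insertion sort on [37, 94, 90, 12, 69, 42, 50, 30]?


Algorithm: insertion sort
Input: [37, 94, 90, 12, 69, 42, 50, 30]
Sorted: [12, 30, 37, 42, 50, 69, 90, 94]

24


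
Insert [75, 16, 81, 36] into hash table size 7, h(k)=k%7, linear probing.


Insert 75: h=5 -> slot 5
Insert 16: h=2 -> slot 2
Insert 81: h=4 -> slot 4
Insert 36: h=1 -> slot 1

Table: [None, 36, 16, None, 81, 75, None]


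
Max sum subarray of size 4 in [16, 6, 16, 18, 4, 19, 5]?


[0:4]: 56
[1:5]: 44
[2:6]: 57
[3:7]: 46

Max: 57 at [2:6]


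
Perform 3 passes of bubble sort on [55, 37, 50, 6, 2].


Initial: [55, 37, 50, 6, 2]
Pass 1: [37, 50, 6, 2, 55] (4 swaps)
Pass 2: [37, 6, 2, 50, 55] (2 swaps)
Pass 3: [6, 2, 37, 50, 55] (2 swaps)

After 3 passes: [6, 2, 37, 50, 55]


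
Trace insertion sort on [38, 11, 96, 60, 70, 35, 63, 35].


Initial: [38, 11, 96, 60, 70, 35, 63, 35]
Insert 11: [11, 38, 96, 60, 70, 35, 63, 35]
Insert 96: [11, 38, 96, 60, 70, 35, 63, 35]
Insert 60: [11, 38, 60, 96, 70, 35, 63, 35]
Insert 70: [11, 38, 60, 70, 96, 35, 63, 35]
Insert 35: [11, 35, 38, 60, 70, 96, 63, 35]
Insert 63: [11, 35, 38, 60, 63, 70, 96, 35]
Insert 35: [11, 35, 35, 38, 60, 63, 70, 96]

Sorted: [11, 35, 35, 38, 60, 63, 70, 96]


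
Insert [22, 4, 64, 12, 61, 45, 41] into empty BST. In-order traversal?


Insert 22: root
Insert 4: L from 22
Insert 64: R from 22
Insert 12: L from 22 -> R from 4
Insert 61: R from 22 -> L from 64
Insert 45: R from 22 -> L from 64 -> L from 61
Insert 41: R from 22 -> L from 64 -> L from 61 -> L from 45

In-order: [4, 12, 22, 41, 45, 61, 64]


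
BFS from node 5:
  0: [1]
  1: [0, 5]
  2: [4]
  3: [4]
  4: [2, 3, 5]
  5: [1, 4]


Visit 5, enqueue [1, 4]
Visit 1, enqueue [0]
Visit 4, enqueue [2, 3]
Visit 0, enqueue []
Visit 2, enqueue []
Visit 3, enqueue []

BFS order: [5, 1, 4, 0, 2, 3]


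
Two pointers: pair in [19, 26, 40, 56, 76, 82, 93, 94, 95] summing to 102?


lo=0(19)+hi=8(95)=114
lo=0(19)+hi=7(94)=113
lo=0(19)+hi=6(93)=112
lo=0(19)+hi=5(82)=101
lo=1(26)+hi=5(82)=108
lo=1(26)+hi=4(76)=102

Yes: 26+76=102


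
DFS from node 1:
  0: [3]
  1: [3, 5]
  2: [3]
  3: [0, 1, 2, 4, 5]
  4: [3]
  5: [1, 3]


Visit 1, push [5, 3]
Visit 3, push [5, 4, 2, 0]
Visit 0, push []
Visit 2, push []
Visit 4, push []
Visit 5, push []

DFS order: [1, 3, 0, 2, 4, 5]


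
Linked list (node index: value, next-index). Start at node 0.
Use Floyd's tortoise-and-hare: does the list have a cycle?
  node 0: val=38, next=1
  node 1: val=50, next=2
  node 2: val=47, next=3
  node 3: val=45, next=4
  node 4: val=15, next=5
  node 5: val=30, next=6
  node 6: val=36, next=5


Floyd's tortoise (slow, +1) and hare (fast, +2):
  init: slow=0, fast=0
  step 1: slow=1, fast=2
  step 2: slow=2, fast=4
  step 3: slow=3, fast=6
  step 4: slow=4, fast=6
  step 5: slow=5, fast=6
  step 6: slow=6, fast=6
  slow == fast at node 6: cycle detected

Cycle: yes


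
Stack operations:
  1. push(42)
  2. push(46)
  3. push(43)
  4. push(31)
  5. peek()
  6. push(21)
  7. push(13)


push(42) -> [42]
push(46) -> [42, 46]
push(43) -> [42, 46, 43]
push(31) -> [42, 46, 43, 31]
peek()->31
push(21) -> [42, 46, 43, 31, 21]
push(13) -> [42, 46, 43, 31, 21, 13]

Final stack: [42, 46, 43, 31, 21, 13]


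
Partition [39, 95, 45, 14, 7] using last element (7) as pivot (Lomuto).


Pivot: 7
Place pivot at 0: [7, 95, 45, 14, 39]

Partitioned: [7, 95, 45, 14, 39]


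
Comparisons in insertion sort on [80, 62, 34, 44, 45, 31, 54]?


Algorithm: insertion sort
Input: [80, 62, 34, 44, 45, 31, 54]
Sorted: [31, 34, 44, 45, 54, 62, 80]

17


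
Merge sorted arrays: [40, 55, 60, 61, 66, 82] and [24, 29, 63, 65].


Take 24 from B
Take 29 from B
Take 40 from A
Take 55 from A
Take 60 from A
Take 61 from A
Take 63 from B
Take 65 from B

Merged: [24, 29, 40, 55, 60, 61, 63, 65, 66, 82]


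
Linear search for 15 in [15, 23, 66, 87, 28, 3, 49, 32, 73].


i=0: 15==15 found!

Found at 0, 1 comps


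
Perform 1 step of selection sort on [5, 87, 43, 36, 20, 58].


Initial: [5, 87, 43, 36, 20, 58]
Step 1: min=5 at 0
  Swap: [5, 87, 43, 36, 20, 58]

After 1 step: [5, 87, 43, 36, 20, 58]


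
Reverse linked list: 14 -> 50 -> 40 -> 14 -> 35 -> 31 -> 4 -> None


Step 1: curr=14, set curr.next=prev(None) | reversed so far: 14
Step 2: curr=50, set curr.next=prev(14) | reversed so far: 50 -> 14
Step 3: curr=40, set curr.next=prev(50) | reversed so far: 40 -> 50 -> 14
Step 4: curr=14, set curr.next=prev(40) | reversed so far: 14 -> 40 -> 50 -> 14
Step 5: curr=35, set curr.next=prev(14) | reversed so far: 35 -> 14 -> 40 -> 50 -> 14
Step 6: curr=31, set curr.next=prev(35) | reversed so far: 31 -> 35 -> 14 -> 40 -> 50 -> 14
Step 7: curr=4, set curr.next=prev(31) | reversed so far: 4 -> 31 -> 35 -> 14 -> 40 -> 50 -> 14

4 -> 31 -> 35 -> 14 -> 40 -> 50 -> 14 -> None


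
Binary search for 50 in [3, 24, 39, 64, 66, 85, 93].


Step 1: lo=0, hi=6, mid=3, val=64
Step 2: lo=0, hi=2, mid=1, val=24
Step 3: lo=2, hi=2, mid=2, val=39

Not found


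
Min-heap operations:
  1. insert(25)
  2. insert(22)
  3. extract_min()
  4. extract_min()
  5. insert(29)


insert(25) -> [25]
insert(22) -> [22, 25]
extract_min()->22, [25]
extract_min()->25, []
insert(29) -> [29]

Final heap: [29]


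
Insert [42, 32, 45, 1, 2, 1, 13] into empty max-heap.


Insert 42: [42]
Insert 32: [42, 32]
Insert 45: [45, 32, 42]
Insert 1: [45, 32, 42, 1]
Insert 2: [45, 32, 42, 1, 2]
Insert 1: [45, 32, 42, 1, 2, 1]
Insert 13: [45, 32, 42, 1, 2, 1, 13]

Final heap: [45, 32, 42, 1, 2, 1, 13]


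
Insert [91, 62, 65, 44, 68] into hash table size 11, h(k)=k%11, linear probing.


Insert 91: h=3 -> slot 3
Insert 62: h=7 -> slot 7
Insert 65: h=10 -> slot 10
Insert 44: h=0 -> slot 0
Insert 68: h=2 -> slot 2

Table: [44, None, 68, 91, None, None, None, 62, None, None, 65]


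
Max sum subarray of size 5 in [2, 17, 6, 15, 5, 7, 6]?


[0:5]: 45
[1:6]: 50
[2:7]: 39

Max: 50 at [1:6]


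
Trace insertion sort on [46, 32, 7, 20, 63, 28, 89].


Initial: [46, 32, 7, 20, 63, 28, 89]
Insert 32: [32, 46, 7, 20, 63, 28, 89]
Insert 7: [7, 32, 46, 20, 63, 28, 89]
Insert 20: [7, 20, 32, 46, 63, 28, 89]
Insert 63: [7, 20, 32, 46, 63, 28, 89]
Insert 28: [7, 20, 28, 32, 46, 63, 89]
Insert 89: [7, 20, 28, 32, 46, 63, 89]

Sorted: [7, 20, 28, 32, 46, 63, 89]


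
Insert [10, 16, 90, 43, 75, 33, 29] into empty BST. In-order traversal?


Insert 10: root
Insert 16: R from 10
Insert 90: R from 10 -> R from 16
Insert 43: R from 10 -> R from 16 -> L from 90
Insert 75: R from 10 -> R from 16 -> L from 90 -> R from 43
Insert 33: R from 10 -> R from 16 -> L from 90 -> L from 43
Insert 29: R from 10 -> R from 16 -> L from 90 -> L from 43 -> L from 33

In-order: [10, 16, 29, 33, 43, 75, 90]


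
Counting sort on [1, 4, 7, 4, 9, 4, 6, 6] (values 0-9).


Input: [1, 4, 7, 4, 9, 4, 6, 6]
Counts: [0, 1, 0, 0, 3, 0, 2, 1, 0, 1]

Sorted: [1, 4, 4, 4, 6, 6, 7, 9]


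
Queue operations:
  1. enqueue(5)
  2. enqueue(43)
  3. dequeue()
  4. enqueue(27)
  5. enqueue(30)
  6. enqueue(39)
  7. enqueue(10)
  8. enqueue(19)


enqueue(5) -> [5]
enqueue(43) -> [5, 43]
dequeue()->5, [43]
enqueue(27) -> [43, 27]
enqueue(30) -> [43, 27, 30]
enqueue(39) -> [43, 27, 30, 39]
enqueue(10) -> [43, 27, 30, 39, 10]
enqueue(19) -> [43, 27, 30, 39, 10, 19]

Final queue: [43, 27, 30, 39, 10, 19]


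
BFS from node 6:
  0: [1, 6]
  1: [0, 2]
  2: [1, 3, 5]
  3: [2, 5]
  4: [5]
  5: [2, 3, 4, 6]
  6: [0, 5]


Visit 6, enqueue [0, 5]
Visit 0, enqueue [1]
Visit 5, enqueue [2, 3, 4]
Visit 1, enqueue []
Visit 2, enqueue []
Visit 3, enqueue []
Visit 4, enqueue []

BFS order: [6, 0, 5, 1, 2, 3, 4]


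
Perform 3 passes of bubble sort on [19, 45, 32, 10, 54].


Initial: [19, 45, 32, 10, 54]
Pass 1: [19, 32, 10, 45, 54] (2 swaps)
Pass 2: [19, 10, 32, 45, 54] (1 swaps)
Pass 3: [10, 19, 32, 45, 54] (1 swaps)

After 3 passes: [10, 19, 32, 45, 54]


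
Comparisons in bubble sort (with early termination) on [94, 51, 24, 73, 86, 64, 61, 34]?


Algorithm: bubble sort (with early termination)
Input: [94, 51, 24, 73, 86, 64, 61, 34]
Sorted: [24, 34, 51, 61, 64, 73, 86, 94]

28


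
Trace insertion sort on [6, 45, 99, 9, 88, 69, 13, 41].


Initial: [6, 45, 99, 9, 88, 69, 13, 41]
Insert 45: [6, 45, 99, 9, 88, 69, 13, 41]
Insert 99: [6, 45, 99, 9, 88, 69, 13, 41]
Insert 9: [6, 9, 45, 99, 88, 69, 13, 41]
Insert 88: [6, 9, 45, 88, 99, 69, 13, 41]
Insert 69: [6, 9, 45, 69, 88, 99, 13, 41]
Insert 13: [6, 9, 13, 45, 69, 88, 99, 41]
Insert 41: [6, 9, 13, 41, 45, 69, 88, 99]

Sorted: [6, 9, 13, 41, 45, 69, 88, 99]


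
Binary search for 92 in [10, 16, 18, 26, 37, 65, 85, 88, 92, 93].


Step 1: lo=0, hi=9, mid=4, val=37
Step 2: lo=5, hi=9, mid=7, val=88
Step 3: lo=8, hi=9, mid=8, val=92

Found at index 8


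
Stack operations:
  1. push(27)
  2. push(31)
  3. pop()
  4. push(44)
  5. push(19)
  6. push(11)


push(27) -> [27]
push(31) -> [27, 31]
pop()->31, [27]
push(44) -> [27, 44]
push(19) -> [27, 44, 19]
push(11) -> [27, 44, 19, 11]

Final stack: [27, 44, 19, 11]


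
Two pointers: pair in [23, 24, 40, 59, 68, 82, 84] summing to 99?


lo=0(23)+hi=6(84)=107
lo=0(23)+hi=5(82)=105
lo=0(23)+hi=4(68)=91
lo=1(24)+hi=4(68)=92
lo=2(40)+hi=4(68)=108
lo=2(40)+hi=3(59)=99

Yes: 40+59=99


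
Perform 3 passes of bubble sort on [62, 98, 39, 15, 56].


Initial: [62, 98, 39, 15, 56]
Pass 1: [62, 39, 15, 56, 98] (3 swaps)
Pass 2: [39, 15, 56, 62, 98] (3 swaps)
Pass 3: [15, 39, 56, 62, 98] (1 swaps)

After 3 passes: [15, 39, 56, 62, 98]


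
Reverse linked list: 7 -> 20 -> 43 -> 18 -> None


Step 1: curr=7, set curr.next=prev(None) | reversed so far: 7
Step 2: curr=20, set curr.next=prev(7) | reversed so far: 20 -> 7
Step 3: curr=43, set curr.next=prev(20) | reversed so far: 43 -> 20 -> 7
Step 4: curr=18, set curr.next=prev(43) | reversed so far: 18 -> 43 -> 20 -> 7

18 -> 43 -> 20 -> 7 -> None


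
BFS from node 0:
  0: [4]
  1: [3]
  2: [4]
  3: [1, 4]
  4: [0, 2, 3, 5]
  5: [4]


Visit 0, enqueue [4]
Visit 4, enqueue [2, 3, 5]
Visit 2, enqueue []
Visit 3, enqueue [1]
Visit 5, enqueue []
Visit 1, enqueue []

BFS order: [0, 4, 2, 3, 5, 1]


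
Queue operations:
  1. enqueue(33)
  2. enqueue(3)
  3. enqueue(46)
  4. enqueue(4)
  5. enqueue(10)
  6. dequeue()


enqueue(33) -> [33]
enqueue(3) -> [33, 3]
enqueue(46) -> [33, 3, 46]
enqueue(4) -> [33, 3, 46, 4]
enqueue(10) -> [33, 3, 46, 4, 10]
dequeue()->33, [3, 46, 4, 10]

Final queue: [3, 46, 4, 10]


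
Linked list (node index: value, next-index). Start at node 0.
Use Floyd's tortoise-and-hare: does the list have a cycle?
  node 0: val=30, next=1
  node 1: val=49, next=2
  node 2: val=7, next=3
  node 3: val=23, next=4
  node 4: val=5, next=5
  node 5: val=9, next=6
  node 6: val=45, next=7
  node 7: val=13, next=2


Floyd's tortoise (slow, +1) and hare (fast, +2):
  init: slow=0, fast=0
  step 1: slow=1, fast=2
  step 2: slow=2, fast=4
  step 3: slow=3, fast=6
  step 4: slow=4, fast=2
  step 5: slow=5, fast=4
  step 6: slow=6, fast=6
  slow == fast at node 6: cycle detected

Cycle: yes


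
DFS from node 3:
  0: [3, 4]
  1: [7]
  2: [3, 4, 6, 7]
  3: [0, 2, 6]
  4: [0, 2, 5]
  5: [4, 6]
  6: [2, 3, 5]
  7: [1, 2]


Visit 3, push [6, 2, 0]
Visit 0, push [4]
Visit 4, push [5, 2]
Visit 2, push [7, 6]
Visit 6, push [5]
Visit 5, push []
Visit 7, push [1]
Visit 1, push []

DFS order: [3, 0, 4, 2, 6, 5, 7, 1]


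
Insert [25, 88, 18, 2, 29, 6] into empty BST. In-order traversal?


Insert 25: root
Insert 88: R from 25
Insert 18: L from 25
Insert 2: L from 25 -> L from 18
Insert 29: R from 25 -> L from 88
Insert 6: L from 25 -> L from 18 -> R from 2

In-order: [2, 6, 18, 25, 29, 88]


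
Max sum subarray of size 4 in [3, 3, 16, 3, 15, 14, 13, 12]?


[0:4]: 25
[1:5]: 37
[2:6]: 48
[3:7]: 45
[4:8]: 54

Max: 54 at [4:8]


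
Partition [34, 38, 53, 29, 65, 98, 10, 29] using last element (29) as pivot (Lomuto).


Pivot: 29
  29 <= 29: swap -> [29, 38, 53, 34, 65, 98, 10, 29]
  10 <= 29: swap -> [29, 10, 53, 34, 65, 98, 38, 29]
Place pivot at 2: [29, 10, 29, 34, 65, 98, 38, 53]

Partitioned: [29, 10, 29, 34, 65, 98, 38, 53]


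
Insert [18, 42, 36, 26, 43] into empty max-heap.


Insert 18: [18]
Insert 42: [42, 18]
Insert 36: [42, 18, 36]
Insert 26: [42, 26, 36, 18]
Insert 43: [43, 42, 36, 18, 26]

Final heap: [43, 42, 36, 18, 26]


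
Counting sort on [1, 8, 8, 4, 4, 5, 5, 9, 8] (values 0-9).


Input: [1, 8, 8, 4, 4, 5, 5, 9, 8]
Counts: [0, 1, 0, 0, 2, 2, 0, 0, 3, 1]

Sorted: [1, 4, 4, 5, 5, 8, 8, 8, 9]


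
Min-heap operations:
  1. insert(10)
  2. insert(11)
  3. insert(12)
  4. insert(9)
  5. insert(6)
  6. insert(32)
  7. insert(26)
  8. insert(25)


insert(10) -> [10]
insert(11) -> [10, 11]
insert(12) -> [10, 11, 12]
insert(9) -> [9, 10, 12, 11]
insert(6) -> [6, 9, 12, 11, 10]
insert(32) -> [6, 9, 12, 11, 10, 32]
insert(26) -> [6, 9, 12, 11, 10, 32, 26]
insert(25) -> [6, 9, 12, 11, 10, 32, 26, 25]

Final heap: [6, 9, 12, 11, 10, 32, 26, 25]


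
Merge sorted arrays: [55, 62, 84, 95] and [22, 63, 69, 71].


Take 22 from B
Take 55 from A
Take 62 from A
Take 63 from B
Take 69 from B
Take 71 from B

Merged: [22, 55, 62, 63, 69, 71, 84, 95]


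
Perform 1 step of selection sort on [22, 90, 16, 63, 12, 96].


Initial: [22, 90, 16, 63, 12, 96]
Step 1: min=12 at 4
  Swap: [12, 90, 16, 63, 22, 96]

After 1 step: [12, 90, 16, 63, 22, 96]


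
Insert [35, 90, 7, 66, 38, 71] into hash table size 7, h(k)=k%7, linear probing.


Insert 35: h=0 -> slot 0
Insert 90: h=6 -> slot 6
Insert 7: h=0, 1 probes -> slot 1
Insert 66: h=3 -> slot 3
Insert 38: h=3, 1 probes -> slot 4
Insert 71: h=1, 1 probes -> slot 2

Table: [35, 7, 71, 66, 38, None, 90]


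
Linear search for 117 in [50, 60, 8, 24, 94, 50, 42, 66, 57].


i=0: 50!=117
i=1: 60!=117
i=2: 8!=117
i=3: 24!=117
i=4: 94!=117
i=5: 50!=117
i=6: 42!=117
i=7: 66!=117
i=8: 57!=117

Not found, 9 comps


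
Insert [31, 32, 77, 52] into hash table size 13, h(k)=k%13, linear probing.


Insert 31: h=5 -> slot 5
Insert 32: h=6 -> slot 6
Insert 77: h=12 -> slot 12
Insert 52: h=0 -> slot 0

Table: [52, None, None, None, None, 31, 32, None, None, None, None, None, 77]


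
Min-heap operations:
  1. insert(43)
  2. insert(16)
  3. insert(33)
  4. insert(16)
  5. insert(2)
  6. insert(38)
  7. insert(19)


insert(43) -> [43]
insert(16) -> [16, 43]
insert(33) -> [16, 43, 33]
insert(16) -> [16, 16, 33, 43]
insert(2) -> [2, 16, 33, 43, 16]
insert(38) -> [2, 16, 33, 43, 16, 38]
insert(19) -> [2, 16, 19, 43, 16, 38, 33]

Final heap: [2, 16, 19, 43, 16, 38, 33]


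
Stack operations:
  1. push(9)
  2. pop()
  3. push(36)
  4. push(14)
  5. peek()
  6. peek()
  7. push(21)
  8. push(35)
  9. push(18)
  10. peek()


push(9) -> [9]
pop()->9, []
push(36) -> [36]
push(14) -> [36, 14]
peek()->14
peek()->14
push(21) -> [36, 14, 21]
push(35) -> [36, 14, 21, 35]
push(18) -> [36, 14, 21, 35, 18]
peek()->18

Final stack: [36, 14, 21, 35, 18]


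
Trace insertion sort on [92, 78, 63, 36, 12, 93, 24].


Initial: [92, 78, 63, 36, 12, 93, 24]
Insert 78: [78, 92, 63, 36, 12, 93, 24]
Insert 63: [63, 78, 92, 36, 12, 93, 24]
Insert 36: [36, 63, 78, 92, 12, 93, 24]
Insert 12: [12, 36, 63, 78, 92, 93, 24]
Insert 93: [12, 36, 63, 78, 92, 93, 24]
Insert 24: [12, 24, 36, 63, 78, 92, 93]

Sorted: [12, 24, 36, 63, 78, 92, 93]


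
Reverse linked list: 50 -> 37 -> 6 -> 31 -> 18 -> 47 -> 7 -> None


Step 1: curr=50, set curr.next=prev(None) | reversed so far: 50
Step 2: curr=37, set curr.next=prev(50) | reversed so far: 37 -> 50
Step 3: curr=6, set curr.next=prev(37) | reversed so far: 6 -> 37 -> 50
Step 4: curr=31, set curr.next=prev(6) | reversed so far: 31 -> 6 -> 37 -> 50
Step 5: curr=18, set curr.next=prev(31) | reversed so far: 18 -> 31 -> 6 -> 37 -> 50
Step 6: curr=47, set curr.next=prev(18) | reversed so far: 47 -> 18 -> 31 -> 6 -> 37 -> 50
Step 7: curr=7, set curr.next=prev(47) | reversed so far: 7 -> 47 -> 18 -> 31 -> 6 -> 37 -> 50

7 -> 47 -> 18 -> 31 -> 6 -> 37 -> 50 -> None


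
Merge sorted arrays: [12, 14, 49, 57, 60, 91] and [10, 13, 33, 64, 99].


Take 10 from B
Take 12 from A
Take 13 from B
Take 14 from A
Take 33 from B
Take 49 from A
Take 57 from A
Take 60 from A
Take 64 from B
Take 91 from A

Merged: [10, 12, 13, 14, 33, 49, 57, 60, 64, 91, 99]


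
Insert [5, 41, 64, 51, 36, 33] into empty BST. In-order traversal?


Insert 5: root
Insert 41: R from 5
Insert 64: R from 5 -> R from 41
Insert 51: R from 5 -> R from 41 -> L from 64
Insert 36: R from 5 -> L from 41
Insert 33: R from 5 -> L from 41 -> L from 36

In-order: [5, 33, 36, 41, 51, 64]


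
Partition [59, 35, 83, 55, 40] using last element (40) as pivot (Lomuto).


Pivot: 40
  35 <= 40: swap -> [35, 59, 83, 55, 40]
Place pivot at 1: [35, 40, 83, 55, 59]

Partitioned: [35, 40, 83, 55, 59]


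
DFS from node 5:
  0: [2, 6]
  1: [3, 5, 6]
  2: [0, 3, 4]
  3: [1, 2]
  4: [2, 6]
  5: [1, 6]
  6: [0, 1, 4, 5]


Visit 5, push [6, 1]
Visit 1, push [6, 3]
Visit 3, push [2]
Visit 2, push [4, 0]
Visit 0, push [6]
Visit 6, push [4]
Visit 4, push []

DFS order: [5, 1, 3, 2, 0, 6, 4]


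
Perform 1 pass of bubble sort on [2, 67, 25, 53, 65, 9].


Initial: [2, 67, 25, 53, 65, 9]
Pass 1: [2, 25, 53, 65, 9, 67] (4 swaps)

After 1 pass: [2, 25, 53, 65, 9, 67]


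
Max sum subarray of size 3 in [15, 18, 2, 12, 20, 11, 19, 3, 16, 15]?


[0:3]: 35
[1:4]: 32
[2:5]: 34
[3:6]: 43
[4:7]: 50
[5:8]: 33
[6:9]: 38
[7:10]: 34

Max: 50 at [4:7]


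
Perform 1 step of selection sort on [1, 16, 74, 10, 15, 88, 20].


Initial: [1, 16, 74, 10, 15, 88, 20]
Step 1: min=1 at 0
  Swap: [1, 16, 74, 10, 15, 88, 20]

After 1 step: [1, 16, 74, 10, 15, 88, 20]


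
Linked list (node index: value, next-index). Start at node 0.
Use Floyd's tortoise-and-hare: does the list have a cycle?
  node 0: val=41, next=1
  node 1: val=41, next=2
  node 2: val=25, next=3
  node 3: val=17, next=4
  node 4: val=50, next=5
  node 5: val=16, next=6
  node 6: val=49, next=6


Floyd's tortoise (slow, +1) and hare (fast, +2):
  init: slow=0, fast=0
  step 1: slow=1, fast=2
  step 2: slow=2, fast=4
  step 3: slow=3, fast=6
  step 4: slow=4, fast=6
  step 5: slow=5, fast=6
  step 6: slow=6, fast=6
  slow == fast at node 6: cycle detected

Cycle: yes


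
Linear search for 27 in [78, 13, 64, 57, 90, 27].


i=0: 78!=27
i=1: 13!=27
i=2: 64!=27
i=3: 57!=27
i=4: 90!=27
i=5: 27==27 found!

Found at 5, 6 comps


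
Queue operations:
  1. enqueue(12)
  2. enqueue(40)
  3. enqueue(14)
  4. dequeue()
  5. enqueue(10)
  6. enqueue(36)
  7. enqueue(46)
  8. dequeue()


enqueue(12) -> [12]
enqueue(40) -> [12, 40]
enqueue(14) -> [12, 40, 14]
dequeue()->12, [40, 14]
enqueue(10) -> [40, 14, 10]
enqueue(36) -> [40, 14, 10, 36]
enqueue(46) -> [40, 14, 10, 36, 46]
dequeue()->40, [14, 10, 36, 46]

Final queue: [14, 10, 36, 46]


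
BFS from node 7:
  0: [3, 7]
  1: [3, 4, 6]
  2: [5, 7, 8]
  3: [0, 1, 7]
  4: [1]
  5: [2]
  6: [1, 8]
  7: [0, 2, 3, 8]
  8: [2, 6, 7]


Visit 7, enqueue [0, 2, 3, 8]
Visit 0, enqueue []
Visit 2, enqueue [5]
Visit 3, enqueue [1]
Visit 8, enqueue [6]
Visit 5, enqueue []
Visit 1, enqueue [4]
Visit 6, enqueue []
Visit 4, enqueue []

BFS order: [7, 0, 2, 3, 8, 5, 1, 6, 4]


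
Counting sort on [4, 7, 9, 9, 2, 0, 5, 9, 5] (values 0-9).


Input: [4, 7, 9, 9, 2, 0, 5, 9, 5]
Counts: [1, 0, 1, 0, 1, 2, 0, 1, 0, 3]

Sorted: [0, 2, 4, 5, 5, 7, 9, 9, 9]


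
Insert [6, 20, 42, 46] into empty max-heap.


Insert 6: [6]
Insert 20: [20, 6]
Insert 42: [42, 6, 20]
Insert 46: [46, 42, 20, 6]

Final heap: [46, 42, 20, 6]


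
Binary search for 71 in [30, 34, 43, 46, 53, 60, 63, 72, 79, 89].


Step 1: lo=0, hi=9, mid=4, val=53
Step 2: lo=5, hi=9, mid=7, val=72
Step 3: lo=5, hi=6, mid=5, val=60
Step 4: lo=6, hi=6, mid=6, val=63

Not found


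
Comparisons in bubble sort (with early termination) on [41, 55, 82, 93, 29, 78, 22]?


Algorithm: bubble sort (with early termination)
Input: [41, 55, 82, 93, 29, 78, 22]
Sorted: [22, 29, 41, 55, 78, 82, 93]

21


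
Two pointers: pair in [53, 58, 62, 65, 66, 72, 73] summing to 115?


lo=0(53)+hi=6(73)=126
lo=0(53)+hi=5(72)=125
lo=0(53)+hi=4(66)=119
lo=0(53)+hi=3(65)=118
lo=0(53)+hi=2(62)=115

Yes: 53+62=115


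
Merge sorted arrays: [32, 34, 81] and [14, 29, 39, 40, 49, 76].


Take 14 from B
Take 29 from B
Take 32 from A
Take 34 from A
Take 39 from B
Take 40 from B
Take 49 from B
Take 76 from B

Merged: [14, 29, 32, 34, 39, 40, 49, 76, 81]


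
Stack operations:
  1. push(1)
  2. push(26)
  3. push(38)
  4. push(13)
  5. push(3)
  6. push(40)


push(1) -> [1]
push(26) -> [1, 26]
push(38) -> [1, 26, 38]
push(13) -> [1, 26, 38, 13]
push(3) -> [1, 26, 38, 13, 3]
push(40) -> [1, 26, 38, 13, 3, 40]

Final stack: [1, 26, 38, 13, 3, 40]


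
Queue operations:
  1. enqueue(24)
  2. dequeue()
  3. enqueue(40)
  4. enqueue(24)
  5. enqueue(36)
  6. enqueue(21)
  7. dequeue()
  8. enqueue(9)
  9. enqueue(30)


enqueue(24) -> [24]
dequeue()->24, []
enqueue(40) -> [40]
enqueue(24) -> [40, 24]
enqueue(36) -> [40, 24, 36]
enqueue(21) -> [40, 24, 36, 21]
dequeue()->40, [24, 36, 21]
enqueue(9) -> [24, 36, 21, 9]
enqueue(30) -> [24, 36, 21, 9, 30]

Final queue: [24, 36, 21, 9, 30]


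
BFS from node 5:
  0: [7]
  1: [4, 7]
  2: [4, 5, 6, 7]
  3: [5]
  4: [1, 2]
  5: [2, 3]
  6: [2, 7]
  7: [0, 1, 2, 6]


Visit 5, enqueue [2, 3]
Visit 2, enqueue [4, 6, 7]
Visit 3, enqueue []
Visit 4, enqueue [1]
Visit 6, enqueue []
Visit 7, enqueue [0]
Visit 1, enqueue []
Visit 0, enqueue []

BFS order: [5, 2, 3, 4, 6, 7, 1, 0]


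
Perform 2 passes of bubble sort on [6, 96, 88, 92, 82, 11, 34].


Initial: [6, 96, 88, 92, 82, 11, 34]
Pass 1: [6, 88, 92, 82, 11, 34, 96] (5 swaps)
Pass 2: [6, 88, 82, 11, 34, 92, 96] (3 swaps)

After 2 passes: [6, 88, 82, 11, 34, 92, 96]


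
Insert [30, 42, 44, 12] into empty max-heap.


Insert 30: [30]
Insert 42: [42, 30]
Insert 44: [44, 30, 42]
Insert 12: [44, 30, 42, 12]

Final heap: [44, 30, 42, 12]


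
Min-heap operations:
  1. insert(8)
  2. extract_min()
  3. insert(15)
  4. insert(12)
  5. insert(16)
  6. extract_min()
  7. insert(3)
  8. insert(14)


insert(8) -> [8]
extract_min()->8, []
insert(15) -> [15]
insert(12) -> [12, 15]
insert(16) -> [12, 15, 16]
extract_min()->12, [15, 16]
insert(3) -> [3, 16, 15]
insert(14) -> [3, 14, 15, 16]

Final heap: [3, 14, 15, 16]


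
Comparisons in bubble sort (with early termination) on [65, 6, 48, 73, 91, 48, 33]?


Algorithm: bubble sort (with early termination)
Input: [65, 6, 48, 73, 91, 48, 33]
Sorted: [6, 33, 48, 48, 65, 73, 91]

21


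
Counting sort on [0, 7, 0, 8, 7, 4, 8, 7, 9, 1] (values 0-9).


Input: [0, 7, 0, 8, 7, 4, 8, 7, 9, 1]
Counts: [2, 1, 0, 0, 1, 0, 0, 3, 2, 1]

Sorted: [0, 0, 1, 4, 7, 7, 7, 8, 8, 9]


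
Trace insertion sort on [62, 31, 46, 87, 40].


Initial: [62, 31, 46, 87, 40]
Insert 31: [31, 62, 46, 87, 40]
Insert 46: [31, 46, 62, 87, 40]
Insert 87: [31, 46, 62, 87, 40]
Insert 40: [31, 40, 46, 62, 87]

Sorted: [31, 40, 46, 62, 87]


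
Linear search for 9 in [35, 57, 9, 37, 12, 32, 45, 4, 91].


i=0: 35!=9
i=1: 57!=9
i=2: 9==9 found!

Found at 2, 3 comps


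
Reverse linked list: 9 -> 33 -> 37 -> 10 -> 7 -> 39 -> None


Step 1: curr=9, set curr.next=prev(None) | reversed so far: 9
Step 2: curr=33, set curr.next=prev(9) | reversed so far: 33 -> 9
Step 3: curr=37, set curr.next=prev(33) | reversed so far: 37 -> 33 -> 9
Step 4: curr=10, set curr.next=prev(37) | reversed so far: 10 -> 37 -> 33 -> 9
Step 5: curr=7, set curr.next=prev(10) | reversed so far: 7 -> 10 -> 37 -> 33 -> 9
Step 6: curr=39, set curr.next=prev(7) | reversed so far: 39 -> 7 -> 10 -> 37 -> 33 -> 9

39 -> 7 -> 10 -> 37 -> 33 -> 9 -> None


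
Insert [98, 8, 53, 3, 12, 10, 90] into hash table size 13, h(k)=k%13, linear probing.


Insert 98: h=7 -> slot 7
Insert 8: h=8 -> slot 8
Insert 53: h=1 -> slot 1
Insert 3: h=3 -> slot 3
Insert 12: h=12 -> slot 12
Insert 10: h=10 -> slot 10
Insert 90: h=12, 1 probes -> slot 0

Table: [90, 53, None, 3, None, None, None, 98, 8, None, 10, None, 12]


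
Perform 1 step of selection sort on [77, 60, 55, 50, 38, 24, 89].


Initial: [77, 60, 55, 50, 38, 24, 89]
Step 1: min=24 at 5
  Swap: [24, 60, 55, 50, 38, 77, 89]

After 1 step: [24, 60, 55, 50, 38, 77, 89]


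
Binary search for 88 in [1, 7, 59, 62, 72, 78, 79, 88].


Step 1: lo=0, hi=7, mid=3, val=62
Step 2: lo=4, hi=7, mid=5, val=78
Step 3: lo=6, hi=7, mid=6, val=79
Step 4: lo=7, hi=7, mid=7, val=88

Found at index 7


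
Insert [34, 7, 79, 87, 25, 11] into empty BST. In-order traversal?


Insert 34: root
Insert 7: L from 34
Insert 79: R from 34
Insert 87: R from 34 -> R from 79
Insert 25: L from 34 -> R from 7
Insert 11: L from 34 -> R from 7 -> L from 25

In-order: [7, 11, 25, 34, 79, 87]


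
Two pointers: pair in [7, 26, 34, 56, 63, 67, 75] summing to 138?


lo=0(7)+hi=6(75)=82
lo=1(26)+hi=6(75)=101
lo=2(34)+hi=6(75)=109
lo=3(56)+hi=6(75)=131
lo=4(63)+hi=6(75)=138

Yes: 63+75=138


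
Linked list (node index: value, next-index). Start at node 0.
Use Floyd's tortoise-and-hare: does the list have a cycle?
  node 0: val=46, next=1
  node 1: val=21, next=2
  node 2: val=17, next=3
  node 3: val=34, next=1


Floyd's tortoise (slow, +1) and hare (fast, +2):
  init: slow=0, fast=0
  step 1: slow=1, fast=2
  step 2: slow=2, fast=1
  step 3: slow=3, fast=3
  slow == fast at node 3: cycle detected

Cycle: yes


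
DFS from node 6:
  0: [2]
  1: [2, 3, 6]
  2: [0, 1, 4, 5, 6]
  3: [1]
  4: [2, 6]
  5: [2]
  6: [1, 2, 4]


Visit 6, push [4, 2, 1]
Visit 1, push [3, 2]
Visit 2, push [5, 4, 0]
Visit 0, push []
Visit 4, push []
Visit 5, push []
Visit 3, push []

DFS order: [6, 1, 2, 0, 4, 5, 3]


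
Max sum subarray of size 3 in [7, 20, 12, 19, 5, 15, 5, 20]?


[0:3]: 39
[1:4]: 51
[2:5]: 36
[3:6]: 39
[4:7]: 25
[5:8]: 40

Max: 51 at [1:4]


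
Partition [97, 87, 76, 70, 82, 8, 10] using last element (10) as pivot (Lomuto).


Pivot: 10
  8 <= 10: swap -> [8, 87, 76, 70, 82, 97, 10]
Place pivot at 1: [8, 10, 76, 70, 82, 97, 87]

Partitioned: [8, 10, 76, 70, 82, 97, 87]


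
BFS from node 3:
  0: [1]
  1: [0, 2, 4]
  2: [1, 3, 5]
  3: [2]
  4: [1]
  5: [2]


Visit 3, enqueue [2]
Visit 2, enqueue [1, 5]
Visit 1, enqueue [0, 4]
Visit 5, enqueue []
Visit 0, enqueue []
Visit 4, enqueue []

BFS order: [3, 2, 1, 5, 0, 4]


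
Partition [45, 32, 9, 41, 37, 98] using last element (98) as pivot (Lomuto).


Pivot: 98
  45 <= 98: advance i (no swap)
  32 <= 98: advance i (no swap)
  9 <= 98: advance i (no swap)
  41 <= 98: advance i (no swap)
  37 <= 98: advance i (no swap)
Place pivot at 5: [45, 32, 9, 41, 37, 98]

Partitioned: [45, 32, 9, 41, 37, 98]


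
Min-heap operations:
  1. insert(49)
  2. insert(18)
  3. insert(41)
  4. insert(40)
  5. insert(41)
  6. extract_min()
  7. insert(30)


insert(49) -> [49]
insert(18) -> [18, 49]
insert(41) -> [18, 49, 41]
insert(40) -> [18, 40, 41, 49]
insert(41) -> [18, 40, 41, 49, 41]
extract_min()->18, [40, 41, 41, 49]
insert(30) -> [30, 40, 41, 49, 41]

Final heap: [30, 40, 41, 49, 41]


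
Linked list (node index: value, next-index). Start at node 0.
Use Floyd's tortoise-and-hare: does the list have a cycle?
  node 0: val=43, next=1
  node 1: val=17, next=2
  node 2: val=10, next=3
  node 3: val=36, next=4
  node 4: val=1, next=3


Floyd's tortoise (slow, +1) and hare (fast, +2):
  init: slow=0, fast=0
  step 1: slow=1, fast=2
  step 2: slow=2, fast=4
  step 3: slow=3, fast=4
  step 4: slow=4, fast=4
  slow == fast at node 4: cycle detected

Cycle: yes


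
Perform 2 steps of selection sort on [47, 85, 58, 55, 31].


Initial: [47, 85, 58, 55, 31]
Step 1: min=31 at 4
  Swap: [31, 85, 58, 55, 47]
Step 2: min=47 at 4
  Swap: [31, 47, 58, 55, 85]

After 2 steps: [31, 47, 58, 55, 85]


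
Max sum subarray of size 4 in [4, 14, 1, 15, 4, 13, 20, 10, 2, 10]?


[0:4]: 34
[1:5]: 34
[2:6]: 33
[3:7]: 52
[4:8]: 47
[5:9]: 45
[6:10]: 42

Max: 52 at [3:7]


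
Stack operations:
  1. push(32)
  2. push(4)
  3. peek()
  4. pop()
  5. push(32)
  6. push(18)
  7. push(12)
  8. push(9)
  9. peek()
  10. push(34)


push(32) -> [32]
push(4) -> [32, 4]
peek()->4
pop()->4, [32]
push(32) -> [32, 32]
push(18) -> [32, 32, 18]
push(12) -> [32, 32, 18, 12]
push(9) -> [32, 32, 18, 12, 9]
peek()->9
push(34) -> [32, 32, 18, 12, 9, 34]

Final stack: [32, 32, 18, 12, 9, 34]


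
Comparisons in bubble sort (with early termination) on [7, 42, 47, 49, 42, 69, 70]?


Algorithm: bubble sort (with early termination)
Input: [7, 42, 47, 49, 42, 69, 70]
Sorted: [7, 42, 42, 47, 49, 69, 70]

15


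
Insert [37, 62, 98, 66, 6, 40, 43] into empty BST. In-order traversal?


Insert 37: root
Insert 62: R from 37
Insert 98: R from 37 -> R from 62
Insert 66: R from 37 -> R from 62 -> L from 98
Insert 6: L from 37
Insert 40: R from 37 -> L from 62
Insert 43: R from 37 -> L from 62 -> R from 40

In-order: [6, 37, 40, 43, 62, 66, 98]


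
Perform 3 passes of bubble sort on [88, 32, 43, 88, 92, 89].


Initial: [88, 32, 43, 88, 92, 89]
Pass 1: [32, 43, 88, 88, 89, 92] (3 swaps)
Pass 2: [32, 43, 88, 88, 89, 92] (0 swaps)
Pass 3: [32, 43, 88, 88, 89, 92] (0 swaps)

After 3 passes: [32, 43, 88, 88, 89, 92]


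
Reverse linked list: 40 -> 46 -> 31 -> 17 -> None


Step 1: curr=40, set curr.next=prev(None) | reversed so far: 40
Step 2: curr=46, set curr.next=prev(40) | reversed so far: 46 -> 40
Step 3: curr=31, set curr.next=prev(46) | reversed so far: 31 -> 46 -> 40
Step 4: curr=17, set curr.next=prev(31) | reversed so far: 17 -> 31 -> 46 -> 40

17 -> 31 -> 46 -> 40 -> None


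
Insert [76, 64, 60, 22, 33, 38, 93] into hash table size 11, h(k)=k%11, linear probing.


Insert 76: h=10 -> slot 10
Insert 64: h=9 -> slot 9
Insert 60: h=5 -> slot 5
Insert 22: h=0 -> slot 0
Insert 33: h=0, 1 probes -> slot 1
Insert 38: h=5, 1 probes -> slot 6
Insert 93: h=5, 2 probes -> slot 7

Table: [22, 33, None, None, None, 60, 38, 93, None, 64, 76]


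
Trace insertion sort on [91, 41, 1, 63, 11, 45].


Initial: [91, 41, 1, 63, 11, 45]
Insert 41: [41, 91, 1, 63, 11, 45]
Insert 1: [1, 41, 91, 63, 11, 45]
Insert 63: [1, 41, 63, 91, 11, 45]
Insert 11: [1, 11, 41, 63, 91, 45]
Insert 45: [1, 11, 41, 45, 63, 91]

Sorted: [1, 11, 41, 45, 63, 91]


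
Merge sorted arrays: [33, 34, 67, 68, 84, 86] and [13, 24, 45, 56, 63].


Take 13 from B
Take 24 from B
Take 33 from A
Take 34 from A
Take 45 from B
Take 56 from B
Take 63 from B

Merged: [13, 24, 33, 34, 45, 56, 63, 67, 68, 84, 86]


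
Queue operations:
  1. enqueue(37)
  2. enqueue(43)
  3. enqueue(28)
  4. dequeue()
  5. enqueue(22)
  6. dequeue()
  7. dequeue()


enqueue(37) -> [37]
enqueue(43) -> [37, 43]
enqueue(28) -> [37, 43, 28]
dequeue()->37, [43, 28]
enqueue(22) -> [43, 28, 22]
dequeue()->43, [28, 22]
dequeue()->28, [22]

Final queue: [22]


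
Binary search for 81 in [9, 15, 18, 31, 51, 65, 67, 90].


Step 1: lo=0, hi=7, mid=3, val=31
Step 2: lo=4, hi=7, mid=5, val=65
Step 3: lo=6, hi=7, mid=6, val=67
Step 4: lo=7, hi=7, mid=7, val=90

Not found


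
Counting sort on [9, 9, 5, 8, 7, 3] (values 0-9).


Input: [9, 9, 5, 8, 7, 3]
Counts: [0, 0, 0, 1, 0, 1, 0, 1, 1, 2]

Sorted: [3, 5, 7, 8, 9, 9]


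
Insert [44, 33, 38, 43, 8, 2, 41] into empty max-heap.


Insert 44: [44]
Insert 33: [44, 33]
Insert 38: [44, 33, 38]
Insert 43: [44, 43, 38, 33]
Insert 8: [44, 43, 38, 33, 8]
Insert 2: [44, 43, 38, 33, 8, 2]
Insert 41: [44, 43, 41, 33, 8, 2, 38]

Final heap: [44, 43, 41, 33, 8, 2, 38]


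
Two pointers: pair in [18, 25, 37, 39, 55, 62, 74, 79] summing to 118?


lo=0(18)+hi=7(79)=97
lo=1(25)+hi=7(79)=104
lo=2(37)+hi=7(79)=116
lo=3(39)+hi=7(79)=118

Yes: 39+79=118


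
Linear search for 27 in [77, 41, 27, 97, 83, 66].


i=0: 77!=27
i=1: 41!=27
i=2: 27==27 found!

Found at 2, 3 comps


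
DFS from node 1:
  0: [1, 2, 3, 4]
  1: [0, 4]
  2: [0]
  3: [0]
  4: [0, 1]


Visit 1, push [4, 0]
Visit 0, push [4, 3, 2]
Visit 2, push []
Visit 3, push []
Visit 4, push []

DFS order: [1, 0, 2, 3, 4]


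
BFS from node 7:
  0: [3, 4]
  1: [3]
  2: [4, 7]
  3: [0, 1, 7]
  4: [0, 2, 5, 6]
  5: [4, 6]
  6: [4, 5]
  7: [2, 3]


Visit 7, enqueue [2, 3]
Visit 2, enqueue [4]
Visit 3, enqueue [0, 1]
Visit 4, enqueue [5, 6]
Visit 0, enqueue []
Visit 1, enqueue []
Visit 5, enqueue []
Visit 6, enqueue []

BFS order: [7, 2, 3, 4, 0, 1, 5, 6]


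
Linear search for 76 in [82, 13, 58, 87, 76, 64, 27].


i=0: 82!=76
i=1: 13!=76
i=2: 58!=76
i=3: 87!=76
i=4: 76==76 found!

Found at 4, 5 comps


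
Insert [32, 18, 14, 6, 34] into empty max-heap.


Insert 32: [32]
Insert 18: [32, 18]
Insert 14: [32, 18, 14]
Insert 6: [32, 18, 14, 6]
Insert 34: [34, 32, 14, 6, 18]

Final heap: [34, 32, 14, 6, 18]


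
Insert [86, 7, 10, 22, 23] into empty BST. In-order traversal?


Insert 86: root
Insert 7: L from 86
Insert 10: L from 86 -> R from 7
Insert 22: L from 86 -> R from 7 -> R from 10
Insert 23: L from 86 -> R from 7 -> R from 10 -> R from 22

In-order: [7, 10, 22, 23, 86]


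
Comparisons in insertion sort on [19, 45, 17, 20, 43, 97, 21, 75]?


Algorithm: insertion sort
Input: [19, 45, 17, 20, 43, 97, 21, 75]
Sorted: [17, 19, 20, 21, 43, 45, 75, 97]

14


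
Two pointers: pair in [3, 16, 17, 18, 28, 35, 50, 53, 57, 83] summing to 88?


lo=0(3)+hi=9(83)=86
lo=1(16)+hi=9(83)=99
lo=1(16)+hi=8(57)=73
lo=2(17)+hi=8(57)=74
lo=3(18)+hi=8(57)=75
lo=4(28)+hi=8(57)=85
lo=5(35)+hi=8(57)=92
lo=5(35)+hi=7(53)=88

Yes: 35+53=88


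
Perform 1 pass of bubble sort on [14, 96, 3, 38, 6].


Initial: [14, 96, 3, 38, 6]
Pass 1: [14, 3, 38, 6, 96] (3 swaps)

After 1 pass: [14, 3, 38, 6, 96]


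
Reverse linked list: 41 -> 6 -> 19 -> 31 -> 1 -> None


Step 1: curr=41, set curr.next=prev(None) | reversed so far: 41
Step 2: curr=6, set curr.next=prev(41) | reversed so far: 6 -> 41
Step 3: curr=19, set curr.next=prev(6) | reversed so far: 19 -> 6 -> 41
Step 4: curr=31, set curr.next=prev(19) | reversed so far: 31 -> 19 -> 6 -> 41
Step 5: curr=1, set curr.next=prev(31) | reversed so far: 1 -> 31 -> 19 -> 6 -> 41

1 -> 31 -> 19 -> 6 -> 41 -> None


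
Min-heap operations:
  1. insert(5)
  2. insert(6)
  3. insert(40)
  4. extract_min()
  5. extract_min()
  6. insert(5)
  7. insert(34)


insert(5) -> [5]
insert(6) -> [5, 6]
insert(40) -> [5, 6, 40]
extract_min()->5, [6, 40]
extract_min()->6, [40]
insert(5) -> [5, 40]
insert(34) -> [5, 40, 34]

Final heap: [5, 40, 34]


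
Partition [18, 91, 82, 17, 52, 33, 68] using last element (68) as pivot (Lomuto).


Pivot: 68
  18 <= 68: advance i (no swap)
  17 <= 68: swap -> [18, 17, 82, 91, 52, 33, 68]
  52 <= 68: swap -> [18, 17, 52, 91, 82, 33, 68]
  33 <= 68: swap -> [18, 17, 52, 33, 82, 91, 68]
Place pivot at 4: [18, 17, 52, 33, 68, 91, 82]

Partitioned: [18, 17, 52, 33, 68, 91, 82]


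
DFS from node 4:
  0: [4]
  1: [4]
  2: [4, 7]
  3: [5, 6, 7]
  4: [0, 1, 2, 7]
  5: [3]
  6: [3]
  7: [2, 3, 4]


Visit 4, push [7, 2, 1, 0]
Visit 0, push []
Visit 1, push []
Visit 2, push [7]
Visit 7, push [3]
Visit 3, push [6, 5]
Visit 5, push []
Visit 6, push []

DFS order: [4, 0, 1, 2, 7, 3, 5, 6]


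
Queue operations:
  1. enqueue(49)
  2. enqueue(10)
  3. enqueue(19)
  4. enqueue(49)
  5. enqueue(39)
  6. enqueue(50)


enqueue(49) -> [49]
enqueue(10) -> [49, 10]
enqueue(19) -> [49, 10, 19]
enqueue(49) -> [49, 10, 19, 49]
enqueue(39) -> [49, 10, 19, 49, 39]
enqueue(50) -> [49, 10, 19, 49, 39, 50]

Final queue: [49, 10, 19, 49, 39, 50]


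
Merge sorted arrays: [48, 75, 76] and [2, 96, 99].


Take 2 from B
Take 48 from A
Take 75 from A
Take 76 from A

Merged: [2, 48, 75, 76, 96, 99]


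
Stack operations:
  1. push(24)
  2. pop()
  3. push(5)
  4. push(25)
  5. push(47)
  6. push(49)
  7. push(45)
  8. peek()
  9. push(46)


push(24) -> [24]
pop()->24, []
push(5) -> [5]
push(25) -> [5, 25]
push(47) -> [5, 25, 47]
push(49) -> [5, 25, 47, 49]
push(45) -> [5, 25, 47, 49, 45]
peek()->45
push(46) -> [5, 25, 47, 49, 45, 46]

Final stack: [5, 25, 47, 49, 45, 46]


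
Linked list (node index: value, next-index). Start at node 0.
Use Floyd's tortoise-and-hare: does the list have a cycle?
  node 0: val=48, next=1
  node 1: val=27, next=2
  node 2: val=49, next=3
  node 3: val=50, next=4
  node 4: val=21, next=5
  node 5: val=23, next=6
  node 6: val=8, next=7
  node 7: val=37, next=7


Floyd's tortoise (slow, +1) and hare (fast, +2):
  init: slow=0, fast=0
  step 1: slow=1, fast=2
  step 2: slow=2, fast=4
  step 3: slow=3, fast=6
  step 4: slow=4, fast=7
  step 5: slow=5, fast=7
  step 6: slow=6, fast=7
  step 7: slow=7, fast=7
  slow == fast at node 7: cycle detected

Cycle: yes


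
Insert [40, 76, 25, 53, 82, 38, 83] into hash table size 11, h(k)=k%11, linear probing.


Insert 40: h=7 -> slot 7
Insert 76: h=10 -> slot 10
Insert 25: h=3 -> slot 3
Insert 53: h=9 -> slot 9
Insert 82: h=5 -> slot 5
Insert 38: h=5, 1 probes -> slot 6
Insert 83: h=6, 2 probes -> slot 8

Table: [None, None, None, 25, None, 82, 38, 40, 83, 53, 76]
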